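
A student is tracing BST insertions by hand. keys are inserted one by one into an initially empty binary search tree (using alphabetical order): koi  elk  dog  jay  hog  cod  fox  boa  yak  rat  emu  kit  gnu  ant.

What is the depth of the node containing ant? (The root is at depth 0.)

5

Resulting structure (node: left, right):
  koi: L=elk, R=yak
  elk: L=dog, R=jay
  dog: L=cod, R=–
  jay: L=hog, R=kit
  hog: L=fox, R=–
  cod: L=boa, R=–
  fox: L=emu, R=gnu
  boa: L=ant, R=–
  yak: L=rat, R=–
  rat: L=–, R=–
  emu: L=–, R=–
  kit: L=–, R=–
  gnu: L=–, R=–
  ant: L=–, R=–

Path to ant: koi → elk → dog → cod → boa → ant, which is 5 edges.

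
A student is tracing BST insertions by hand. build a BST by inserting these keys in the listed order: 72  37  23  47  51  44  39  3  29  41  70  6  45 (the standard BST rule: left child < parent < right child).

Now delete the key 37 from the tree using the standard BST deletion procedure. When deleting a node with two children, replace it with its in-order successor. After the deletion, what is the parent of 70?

51

Resulting structure (node: left, right):
  72: L=37, R=–
  37: L=23, R=47
  23: L=3, R=29
  47: L=44, R=51
  51: L=–, R=70
  44: L=39, R=45
  39: L=–, R=41
  3: L=–, R=6
  29: L=–, R=–
  41: L=–, R=–
  70: L=–, R=–
  6: L=–, R=–
  45: L=–, R=–

Delete 37 (two children — replace with in-order successor).
After deletion, 70's parent is 51.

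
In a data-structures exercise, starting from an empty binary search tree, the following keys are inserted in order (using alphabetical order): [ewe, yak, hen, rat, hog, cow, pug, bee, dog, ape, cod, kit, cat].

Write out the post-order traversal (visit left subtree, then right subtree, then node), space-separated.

ewe: root
yak: right child of ewe (depth 1)
hen: left child of yak (depth 2)
rat: right child of hen (depth 3)
hog: left child of rat (depth 4)
cow: left child of ewe (depth 1)
pug: right child of hog (depth 5)
bee: left child of cow (depth 2)
dog: right child of cow (depth 2)
ape: left child of bee (depth 3)
cod: right child of bee (depth 3)
kit: left child of pug (depth 6)
cat: left child of cod (depth 4)

ape cat cod bee dog cow kit pug hog rat hen yak ewe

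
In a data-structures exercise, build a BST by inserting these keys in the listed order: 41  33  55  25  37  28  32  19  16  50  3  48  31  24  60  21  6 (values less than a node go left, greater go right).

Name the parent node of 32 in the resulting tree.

28

41: root
33: left child of 41 (depth 1)
55: right child of 41 (depth 1)
25: left child of 33 (depth 2)
37: right child of 33 (depth 2)
28: right child of 25 (depth 3)
32: right child of 28 (depth 4)
19: left child of 25 (depth 3)
16: left child of 19 (depth 4)
50: left child of 55 (depth 2)
3: left child of 16 (depth 5)
48: left child of 50 (depth 3)
31: left child of 32 (depth 5)
24: right child of 19 (depth 4)
60: right child of 55 (depth 2)
21: left child of 24 (depth 5)
6: right child of 3 (depth 6)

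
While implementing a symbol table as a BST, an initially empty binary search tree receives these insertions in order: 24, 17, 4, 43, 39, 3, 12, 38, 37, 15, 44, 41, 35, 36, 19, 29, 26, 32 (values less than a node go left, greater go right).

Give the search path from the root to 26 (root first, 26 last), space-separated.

24: root
17: left child of 24 (depth 1)
4: left child of 17 (depth 2)
43: right child of 24 (depth 1)
39: left child of 43 (depth 2)
3: left child of 4 (depth 3)
12: right child of 4 (depth 3)
38: left child of 39 (depth 3)
37: left child of 38 (depth 4)
15: right child of 12 (depth 4)
44: right child of 43 (depth 2)
41: right child of 39 (depth 3)
35: left child of 37 (depth 5)
36: right child of 35 (depth 6)
19: right child of 17 (depth 2)
29: left child of 35 (depth 6)
26: left child of 29 (depth 7)
32: right child of 29 (depth 7)

24 43 39 38 37 35 29 26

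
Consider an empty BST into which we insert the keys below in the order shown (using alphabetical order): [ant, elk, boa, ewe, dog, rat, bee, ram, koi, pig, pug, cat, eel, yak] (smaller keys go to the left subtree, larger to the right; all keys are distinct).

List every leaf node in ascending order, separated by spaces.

bee cat eel pug yak

ant: root
elk: right child of ant (depth 1)
boa: left child of elk (depth 2)
ewe: right child of elk (depth 2)
dog: right child of boa (depth 3)
rat: right child of ewe (depth 3)
bee: left child of boa (depth 3)
ram: left child of rat (depth 4)
koi: left child of ram (depth 5)
pig: right child of koi (depth 6)
pug: right child of pig (depth 7)
cat: left child of dog (depth 4)
eel: right child of dog (depth 4)
yak: right child of rat (depth 4)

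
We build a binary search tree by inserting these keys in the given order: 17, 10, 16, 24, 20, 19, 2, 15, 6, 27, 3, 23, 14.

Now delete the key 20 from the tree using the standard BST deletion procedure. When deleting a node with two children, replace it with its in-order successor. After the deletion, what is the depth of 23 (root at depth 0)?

Resulting structure (node: left, right):
  17: L=10, R=24
  10: L=2, R=16
  16: L=15, R=–
  24: L=20, R=27
  20: L=19, R=23
  19: L=–, R=–
  2: L=–, R=6
  15: L=14, R=–
  6: L=3, R=–
  27: L=–, R=–
  3: L=–, R=–
  23: L=–, R=–
  14: L=–, R=–

Delete 20 (two children — replace with in-order successor).
After deletion, path to 23: 17 → 24 → 23.

2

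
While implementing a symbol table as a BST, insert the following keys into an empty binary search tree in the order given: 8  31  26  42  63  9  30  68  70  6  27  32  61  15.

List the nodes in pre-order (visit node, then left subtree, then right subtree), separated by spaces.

Resulting structure (node: left, right):
  8: L=6, R=31
  31: L=26, R=42
  26: L=9, R=30
  42: L=32, R=63
  63: L=61, R=68
  9: L=–, R=15
  30: L=27, R=–
  68: L=–, R=70
  70: L=–, R=–
  6: L=–, R=–
  27: L=–, R=–
  32: L=–, R=–
  61: L=–, R=–
  15: L=–, R=–

8 6 31 26 9 15 30 27 42 32 63 61 68 70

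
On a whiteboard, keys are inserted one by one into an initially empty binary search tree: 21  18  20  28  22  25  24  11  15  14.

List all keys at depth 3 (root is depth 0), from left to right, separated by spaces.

15 25

21: root
18: left child of 21 (depth 1)
20: right child of 18 (depth 2)
28: right child of 21 (depth 1)
22: left child of 28 (depth 2)
25: right child of 22 (depth 3)
24: left child of 25 (depth 4)
11: left child of 18 (depth 2)
15: right child of 11 (depth 3)
14: left child of 15 (depth 4)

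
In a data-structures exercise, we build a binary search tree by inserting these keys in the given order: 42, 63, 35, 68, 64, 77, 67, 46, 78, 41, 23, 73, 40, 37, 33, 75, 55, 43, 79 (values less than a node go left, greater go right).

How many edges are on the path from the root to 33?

3

42: root
63: right child of 42 (depth 1)
35: left child of 42 (depth 1)
68: right child of 63 (depth 2)
64: left child of 68 (depth 3)
77: right child of 68 (depth 3)
67: right child of 64 (depth 4)
46: left child of 63 (depth 2)
78: right child of 77 (depth 4)
41: right child of 35 (depth 2)
23: left child of 35 (depth 2)
73: left child of 77 (depth 4)
40: left child of 41 (depth 3)
37: left child of 40 (depth 4)
33: right child of 23 (depth 3)
75: right child of 73 (depth 5)
55: right child of 46 (depth 3)
43: left child of 46 (depth 3)
79: right child of 78 (depth 5)

Path to 33: 42 → 35 → 23 → 33, which is 3 edges.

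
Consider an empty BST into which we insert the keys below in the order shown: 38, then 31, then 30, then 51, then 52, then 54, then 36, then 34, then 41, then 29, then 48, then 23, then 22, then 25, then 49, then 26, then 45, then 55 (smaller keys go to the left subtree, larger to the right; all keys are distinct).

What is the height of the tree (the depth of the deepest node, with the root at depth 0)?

38: root
31: left child of 38 (depth 1)
30: left child of 31 (depth 2)
51: right child of 38 (depth 1)
52: right child of 51 (depth 2)
54: right child of 52 (depth 3)
36: right child of 31 (depth 2)
34: left child of 36 (depth 3)
41: left child of 51 (depth 2)
29: left child of 30 (depth 3)
48: right child of 41 (depth 3)
23: left child of 29 (depth 4)
22: left child of 23 (depth 5)
25: right child of 23 (depth 5)
49: right child of 48 (depth 4)
26: right child of 25 (depth 6)
45: left child of 48 (depth 4)
55: right child of 54 (depth 4)

The deepest node is 26 at depth 6.

6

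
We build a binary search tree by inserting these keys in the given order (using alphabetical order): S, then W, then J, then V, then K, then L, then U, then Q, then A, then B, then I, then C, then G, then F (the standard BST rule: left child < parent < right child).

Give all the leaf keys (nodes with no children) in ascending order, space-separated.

F Q U

Insert S: tree is empty, so S becomes the root.
Insert W: W > S → go right. Place as right child of S.
Insert J: J < S → go left. Place as left child of S.
Insert V: V > S → go right; V < W → go left. Place as left child of W.
Insert K: K < S → go left; K > J → go right. Place as right child of J.
Insert L: L < S → go left; L > J → go right; L > K → go right. Place as right child of K.
Insert U: U > S → go right; U < W → go left; U < V → go left. Place as left child of V.
Insert Q: Q < S → go left; Q > J → go right; Q > K → go right; Q > L → go right. Place as right child of L.
Insert A: A < S → go left; A < J → go left. Place as left child of J.
Insert B: B < S → go left; B < J → go left; B > A → go right. Place as right child of A.
Insert I: I < S → go left; I < J → go left; I > A → go right; I > B → go right. Place as right child of B.
Insert C: C < S → go left; C < J → go left; C > A → go right; C > B → go right; C < I → go left. Place as left child of I.
Insert G: G < S → go left; G < J → go left; G > A → go right; G > B → go right; G < I → go left; G > C → go right. Place as right child of C.
Insert F: F < S → go left; F < J → go left; F > A → go right; F > B → go right; F < I → go left; F > C → go right; F < G → go left. Place as left child of G.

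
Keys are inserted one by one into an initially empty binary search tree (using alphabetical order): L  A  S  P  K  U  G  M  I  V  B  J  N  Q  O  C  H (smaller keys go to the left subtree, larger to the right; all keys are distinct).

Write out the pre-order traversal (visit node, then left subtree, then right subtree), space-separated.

L A K G B C I H J S P M N O Q U V

L: root
A: left child of L (depth 1)
S: right child of L (depth 1)
P: left child of S (depth 2)
K: right child of A (depth 2)
U: right child of S (depth 2)
G: left child of K (depth 3)
M: left child of P (depth 3)
I: right child of G (depth 4)
V: right child of U (depth 3)
B: left child of G (depth 4)
J: right child of I (depth 5)
N: right child of M (depth 4)
Q: right child of P (depth 3)
O: right child of N (depth 5)
C: right child of B (depth 5)
H: left child of I (depth 5)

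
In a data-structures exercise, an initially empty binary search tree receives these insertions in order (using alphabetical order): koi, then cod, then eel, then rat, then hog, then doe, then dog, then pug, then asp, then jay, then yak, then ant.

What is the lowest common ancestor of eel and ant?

cod

Resulting structure (node: left, right):
  koi: L=cod, R=rat
  cod: L=asp, R=eel
  eel: L=doe, R=hog
  rat: L=pug, R=yak
  hog: L=–, R=jay
  doe: L=–, R=dog
  dog: L=–, R=–
  pug: L=–, R=–
  asp: L=ant, R=–
  jay: L=–, R=–
  yak: L=–, R=–
  ant: L=–, R=–

Path to eel: koi → cod → eel
Path to ant: koi → cod → asp → ant
The paths share a prefix ending at cod, then split left and right.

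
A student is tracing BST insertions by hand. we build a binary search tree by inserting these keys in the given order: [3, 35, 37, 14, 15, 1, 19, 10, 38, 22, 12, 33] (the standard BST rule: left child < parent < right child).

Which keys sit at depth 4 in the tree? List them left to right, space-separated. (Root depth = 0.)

Insert 3: tree is empty, so 3 becomes the root.
Insert 35: 35 > 3 → go right. Place as right child of 3.
Insert 37: 37 > 3 → go right; 37 > 35 → go right. Place as right child of 35.
Insert 14: 14 > 3 → go right; 14 < 35 → go left. Place as left child of 35.
Insert 15: 15 > 3 → go right; 15 < 35 → go left; 15 > 14 → go right. Place as right child of 14.
Insert 1: 1 < 3 → go left. Place as left child of 3.
Insert 19: 19 > 3 → go right; 19 < 35 → go left; 19 > 14 → go right; 19 > 15 → go right. Place as right child of 15.
Insert 10: 10 > 3 → go right; 10 < 35 → go left; 10 < 14 → go left. Place as left child of 14.
Insert 38: 38 > 3 → go right; 38 > 35 → go right; 38 > 37 → go right. Place as right child of 37.
Insert 22: 22 > 3 → go right; 22 < 35 → go left; 22 > 14 → go right; 22 > 15 → go right; 22 > 19 → go right. Place as right child of 19.
Insert 12: 12 > 3 → go right; 12 < 35 → go left; 12 < 14 → go left; 12 > 10 → go right. Place as right child of 10.
Insert 33: 33 > 3 → go right; 33 < 35 → go left; 33 > 14 → go right; 33 > 15 → go right; 33 > 19 → go right; 33 > 22 → go right. Place as right child of 22.

12 19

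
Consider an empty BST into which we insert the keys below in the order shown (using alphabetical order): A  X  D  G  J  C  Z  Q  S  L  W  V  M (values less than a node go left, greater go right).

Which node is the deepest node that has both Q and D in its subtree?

D

A: root
X: right child of A (depth 1)
D: left child of X (depth 2)
G: right child of D (depth 3)
J: right child of G (depth 4)
C: left child of D (depth 3)
Z: right child of X (depth 2)
Q: right child of J (depth 5)
S: right child of Q (depth 6)
L: left child of Q (depth 6)
W: right child of S (depth 7)
V: left child of W (depth 8)
M: right child of L (depth 7)

Path to Q: A → X → D → G → J → Q
Path to D: A → X → D
D lies on both paths and is an ancestor of the other node.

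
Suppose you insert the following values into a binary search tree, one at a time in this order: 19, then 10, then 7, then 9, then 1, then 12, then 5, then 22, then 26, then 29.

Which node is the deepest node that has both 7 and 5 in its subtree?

7

Insert 19: tree is empty, so 19 becomes the root.
Insert 10: 10 < 19 → go left. Place as left child of 19.
Insert 7: 7 < 19 → go left; 7 < 10 → go left. Place as left child of 10.
Insert 9: 9 < 19 → go left; 9 < 10 → go left; 9 > 7 → go right. Place as right child of 7.
Insert 1: 1 < 19 → go left; 1 < 10 → go left; 1 < 7 → go left. Place as left child of 7.
Insert 12: 12 < 19 → go left; 12 > 10 → go right. Place as right child of 10.
Insert 5: 5 < 19 → go left; 5 < 10 → go left; 5 < 7 → go left; 5 > 1 → go right. Place as right child of 1.
Insert 22: 22 > 19 → go right. Place as right child of 19.
Insert 26: 26 > 19 → go right; 26 > 22 → go right. Place as right child of 22.
Insert 29: 29 > 19 → go right; 29 > 22 → go right; 29 > 26 → go right. Place as right child of 26.

Path to 7: 19 → 10 → 7
Path to 5: 19 → 10 → 7 → 1 → 5
7 lies on both paths and is an ancestor of the other node.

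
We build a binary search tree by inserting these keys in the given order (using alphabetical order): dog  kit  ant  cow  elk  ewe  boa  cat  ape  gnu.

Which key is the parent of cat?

boa

dog: root
kit: right child of dog (depth 1)
ant: left child of dog (depth 1)
cow: right child of ant (depth 2)
elk: left child of kit (depth 2)
ewe: right child of elk (depth 3)
boa: left child of cow (depth 3)
cat: right child of boa (depth 4)
ape: left child of boa (depth 4)
gnu: right child of ewe (depth 4)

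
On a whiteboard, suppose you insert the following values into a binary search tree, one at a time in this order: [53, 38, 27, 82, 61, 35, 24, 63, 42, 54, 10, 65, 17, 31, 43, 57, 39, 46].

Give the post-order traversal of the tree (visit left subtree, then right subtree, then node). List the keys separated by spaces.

Insert 53: tree is empty, so 53 becomes the root.
Insert 38: 38 < 53 → go left. Place as left child of 53.
Insert 27: 27 < 53 → go left; 27 < 38 → go left. Place as left child of 38.
Insert 82: 82 > 53 → go right. Place as right child of 53.
Insert 61: 61 > 53 → go right; 61 < 82 → go left. Place as left child of 82.
Insert 35: 35 < 53 → go left; 35 < 38 → go left; 35 > 27 → go right. Place as right child of 27.
Insert 24: 24 < 53 → go left; 24 < 38 → go left; 24 < 27 → go left. Place as left child of 27.
Insert 63: 63 > 53 → go right; 63 < 82 → go left; 63 > 61 → go right. Place as right child of 61.
Insert 42: 42 < 53 → go left; 42 > 38 → go right. Place as right child of 38.
Insert 54: 54 > 53 → go right; 54 < 82 → go left; 54 < 61 → go left. Place as left child of 61.
Insert 10: 10 < 53 → go left; 10 < 38 → go left; 10 < 27 → go left; 10 < 24 → go left. Place as left child of 24.
Insert 65: 65 > 53 → go right; 65 < 82 → go left; 65 > 61 → go right; 65 > 63 → go right. Place as right child of 63.
Insert 17: 17 < 53 → go left; 17 < 38 → go left; 17 < 27 → go left; 17 < 24 → go left; 17 > 10 → go right. Place as right child of 10.
Insert 31: 31 < 53 → go left; 31 < 38 → go left; 31 > 27 → go right; 31 < 35 → go left. Place as left child of 35.
Insert 43: 43 < 53 → go left; 43 > 38 → go right; 43 > 42 → go right. Place as right child of 42.
Insert 57: 57 > 53 → go right; 57 < 82 → go left; 57 < 61 → go left; 57 > 54 → go right. Place as right child of 54.
Insert 39: 39 < 53 → go left; 39 > 38 → go right; 39 < 42 → go left. Place as left child of 42.
Insert 46: 46 < 53 → go left; 46 > 38 → go right; 46 > 42 → go right; 46 > 43 → go right. Place as right child of 43.

17 10 24 31 35 27 39 46 43 42 38 57 54 65 63 61 82 53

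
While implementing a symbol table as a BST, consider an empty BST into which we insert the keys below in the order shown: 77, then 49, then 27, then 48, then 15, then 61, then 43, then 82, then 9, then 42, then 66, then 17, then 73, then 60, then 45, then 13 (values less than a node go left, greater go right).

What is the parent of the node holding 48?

27

Insert 77: tree is empty, so 77 becomes the root.
Insert 49: 49 < 77 → go left. Place as left child of 77.
Insert 27: 27 < 77 → go left; 27 < 49 → go left. Place as left child of 49.
Insert 48: 48 < 77 → go left; 48 < 49 → go left; 48 > 27 → go right. Place as right child of 27.
Insert 15: 15 < 77 → go left; 15 < 49 → go left; 15 < 27 → go left. Place as left child of 27.
Insert 61: 61 < 77 → go left; 61 > 49 → go right. Place as right child of 49.
Insert 43: 43 < 77 → go left; 43 < 49 → go left; 43 > 27 → go right; 43 < 48 → go left. Place as left child of 48.
Insert 82: 82 > 77 → go right. Place as right child of 77.
Insert 9: 9 < 77 → go left; 9 < 49 → go left; 9 < 27 → go left; 9 < 15 → go left. Place as left child of 15.
Insert 42: 42 < 77 → go left; 42 < 49 → go left; 42 > 27 → go right; 42 < 48 → go left; 42 < 43 → go left. Place as left child of 43.
Insert 66: 66 < 77 → go left; 66 > 49 → go right; 66 > 61 → go right. Place as right child of 61.
Insert 17: 17 < 77 → go left; 17 < 49 → go left; 17 < 27 → go left; 17 > 15 → go right. Place as right child of 15.
Insert 73: 73 < 77 → go left; 73 > 49 → go right; 73 > 61 → go right; 73 > 66 → go right. Place as right child of 66.
Insert 60: 60 < 77 → go left; 60 > 49 → go right; 60 < 61 → go left. Place as left child of 61.
Insert 45: 45 < 77 → go left; 45 < 49 → go left; 45 > 27 → go right; 45 < 48 → go left; 45 > 43 → go right. Place as right child of 43.
Insert 13: 13 < 77 → go left; 13 < 49 → go left; 13 < 27 → go left; 13 < 15 → go left; 13 > 9 → go right. Place as right child of 9.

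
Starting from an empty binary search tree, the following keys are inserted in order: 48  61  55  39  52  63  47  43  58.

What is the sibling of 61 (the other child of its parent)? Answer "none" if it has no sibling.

39

48: root
61: right child of 48 (depth 1)
55: left child of 61 (depth 2)
39: left child of 48 (depth 1)
52: left child of 55 (depth 3)
63: right child of 61 (depth 2)
47: right child of 39 (depth 2)
43: left child of 47 (depth 3)
58: right child of 55 (depth 3)

61's parent is 48; the other child of 48 is 39.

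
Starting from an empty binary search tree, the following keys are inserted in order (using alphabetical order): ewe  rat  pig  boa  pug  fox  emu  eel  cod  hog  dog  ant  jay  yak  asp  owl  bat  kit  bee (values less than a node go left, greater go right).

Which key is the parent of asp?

ewe: root
rat: right child of ewe (depth 1)
pig: left child of rat (depth 2)
boa: left child of ewe (depth 1)
pug: right child of pig (depth 3)
fox: left child of pig (depth 3)
emu: right child of boa (depth 2)
eel: left child of emu (depth 3)
cod: left child of eel (depth 4)
hog: right child of fox (depth 4)
dog: right child of cod (depth 5)
ant: left child of boa (depth 2)
jay: right child of hog (depth 5)
yak: right child of rat (depth 2)
asp: right child of ant (depth 3)
owl: right child of jay (depth 6)
bat: right child of asp (depth 4)
kit: left child of owl (depth 7)
bee: right child of bat (depth 5)

ant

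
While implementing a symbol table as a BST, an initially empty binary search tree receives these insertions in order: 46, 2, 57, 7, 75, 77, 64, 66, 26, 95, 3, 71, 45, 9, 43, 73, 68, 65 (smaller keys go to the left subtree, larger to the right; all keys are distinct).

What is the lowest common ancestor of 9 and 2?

2

Insert 46: tree is empty, so 46 becomes the root.
Insert 2: 2 < 46 → go left. Place as left child of 46.
Insert 57: 57 > 46 → go right. Place as right child of 46.
Insert 7: 7 < 46 → go left; 7 > 2 → go right. Place as right child of 2.
Insert 75: 75 > 46 → go right; 75 > 57 → go right. Place as right child of 57.
Insert 77: 77 > 46 → go right; 77 > 57 → go right; 77 > 75 → go right. Place as right child of 75.
Insert 64: 64 > 46 → go right; 64 > 57 → go right; 64 < 75 → go left. Place as left child of 75.
Insert 66: 66 > 46 → go right; 66 > 57 → go right; 66 < 75 → go left; 66 > 64 → go right. Place as right child of 64.
Insert 26: 26 < 46 → go left; 26 > 2 → go right; 26 > 7 → go right. Place as right child of 7.
Insert 95: 95 > 46 → go right; 95 > 57 → go right; 95 > 75 → go right; 95 > 77 → go right. Place as right child of 77.
Insert 3: 3 < 46 → go left; 3 > 2 → go right; 3 < 7 → go left. Place as left child of 7.
Insert 71: 71 > 46 → go right; 71 > 57 → go right; 71 < 75 → go left; 71 > 64 → go right; 71 > 66 → go right. Place as right child of 66.
Insert 45: 45 < 46 → go left; 45 > 2 → go right; 45 > 7 → go right; 45 > 26 → go right. Place as right child of 26.
Insert 9: 9 < 46 → go left; 9 > 2 → go right; 9 > 7 → go right; 9 < 26 → go left. Place as left child of 26.
Insert 43: 43 < 46 → go left; 43 > 2 → go right; 43 > 7 → go right; 43 > 26 → go right; 43 < 45 → go left. Place as left child of 45.
Insert 73: 73 > 46 → go right; 73 > 57 → go right; 73 < 75 → go left; 73 > 64 → go right; 73 > 66 → go right; 73 > 71 → go right. Place as right child of 71.
Insert 68: 68 > 46 → go right; 68 > 57 → go right; 68 < 75 → go left; 68 > 64 → go right; 68 > 66 → go right; 68 < 71 → go left. Place as left child of 71.
Insert 65: 65 > 46 → go right; 65 > 57 → go right; 65 < 75 → go left; 65 > 64 → go right; 65 < 66 → go left. Place as left child of 66.

Path to 9: 46 → 2 → 7 → 26 → 9
Path to 2: 46 → 2
2 lies on both paths and is an ancestor of the other node.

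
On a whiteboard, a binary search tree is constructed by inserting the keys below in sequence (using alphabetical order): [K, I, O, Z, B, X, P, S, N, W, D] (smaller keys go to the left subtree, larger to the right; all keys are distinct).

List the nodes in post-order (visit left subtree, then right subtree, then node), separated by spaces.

Resulting structure (node: left, right):
  K: L=I, R=O
  I: L=B, R=–
  O: L=N, R=Z
  Z: L=X, R=–
  B: L=–, R=D
  X: L=P, R=–
  P: L=–, R=S
  S: L=–, R=W
  N: L=–, R=–
  W: L=–, R=–
  D: L=–, R=–

D B I N W S P X Z O K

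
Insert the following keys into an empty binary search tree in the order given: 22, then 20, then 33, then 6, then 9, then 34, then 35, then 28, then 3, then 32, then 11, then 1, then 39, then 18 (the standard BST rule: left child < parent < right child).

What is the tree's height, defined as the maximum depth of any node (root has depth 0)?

Insert 22: tree is empty, so 22 becomes the root.
Insert 20: 20 < 22 → go left. Place as left child of 22.
Insert 33: 33 > 22 → go right. Place as right child of 22.
Insert 6: 6 < 22 → go left; 6 < 20 → go left. Place as left child of 20.
Insert 9: 9 < 22 → go left; 9 < 20 → go left; 9 > 6 → go right. Place as right child of 6.
Insert 34: 34 > 22 → go right; 34 > 33 → go right. Place as right child of 33.
Insert 35: 35 > 22 → go right; 35 > 33 → go right; 35 > 34 → go right. Place as right child of 34.
Insert 28: 28 > 22 → go right; 28 < 33 → go left. Place as left child of 33.
Insert 3: 3 < 22 → go left; 3 < 20 → go left; 3 < 6 → go left. Place as left child of 6.
Insert 32: 32 > 22 → go right; 32 < 33 → go left; 32 > 28 → go right. Place as right child of 28.
Insert 11: 11 < 22 → go left; 11 < 20 → go left; 11 > 6 → go right; 11 > 9 → go right. Place as right child of 9.
Insert 1: 1 < 22 → go left; 1 < 20 → go left; 1 < 6 → go left; 1 < 3 → go left. Place as left child of 3.
Insert 39: 39 > 22 → go right; 39 > 33 → go right; 39 > 34 → go right; 39 > 35 → go right. Place as right child of 35.
Insert 18: 18 < 22 → go left; 18 < 20 → go left; 18 > 6 → go right; 18 > 9 → go right; 18 > 11 → go right. Place as right child of 11.

The deepest node is 18 at depth 5.

5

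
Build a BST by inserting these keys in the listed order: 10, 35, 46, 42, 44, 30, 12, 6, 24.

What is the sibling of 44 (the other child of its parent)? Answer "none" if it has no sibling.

none

Insert 10: tree is empty, so 10 becomes the root.
Insert 35: 35 > 10 → go right. Place as right child of 10.
Insert 46: 46 > 10 → go right; 46 > 35 → go right. Place as right child of 35.
Insert 42: 42 > 10 → go right; 42 > 35 → go right; 42 < 46 → go left. Place as left child of 46.
Insert 44: 44 > 10 → go right; 44 > 35 → go right; 44 < 46 → go left; 44 > 42 → go right. Place as right child of 42.
Insert 30: 30 > 10 → go right; 30 < 35 → go left. Place as left child of 35.
Insert 12: 12 > 10 → go right; 12 < 35 → go left; 12 < 30 → go left. Place as left child of 30.
Insert 6: 6 < 10 → go left. Place as left child of 10.
Insert 24: 24 > 10 → go right; 24 < 35 → go left; 24 < 30 → go left; 24 > 12 → go right. Place as right child of 12.

44's parent is 42, which has only one child.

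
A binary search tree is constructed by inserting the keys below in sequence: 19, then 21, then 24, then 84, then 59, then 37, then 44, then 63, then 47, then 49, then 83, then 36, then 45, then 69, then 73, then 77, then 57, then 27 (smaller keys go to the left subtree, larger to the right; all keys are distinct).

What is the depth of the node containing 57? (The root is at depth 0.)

9

Resulting structure (node: left, right):
  19: L=–, R=21
  21: L=–, R=24
  24: L=–, R=84
  84: L=59, R=–
  59: L=37, R=63
  37: L=36, R=44
  44: L=–, R=47
  63: L=–, R=83
  47: L=45, R=49
  49: L=–, R=57
  83: L=69, R=–
  36: L=27, R=–
  45: L=–, R=–
  69: L=–, R=73
  73: L=–, R=77
  77: L=–, R=–
  57: L=–, R=–
  27: L=–, R=–

Path to 57: 19 → 21 → 24 → 84 → 59 → 37 → 44 → 47 → 49 → 57, which is 9 edges.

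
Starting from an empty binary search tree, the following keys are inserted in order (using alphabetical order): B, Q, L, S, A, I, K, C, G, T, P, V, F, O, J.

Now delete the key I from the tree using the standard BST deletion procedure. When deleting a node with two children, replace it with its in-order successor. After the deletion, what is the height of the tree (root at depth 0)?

6

Insert B: tree is empty, so B becomes the root.
Insert Q: Q > B → go right. Place as right child of B.
Insert L: L > B → go right; L < Q → go left. Place as left child of Q.
Insert S: S > B → go right; S > Q → go right. Place as right child of Q.
Insert A: A < B → go left. Place as left child of B.
Insert I: I > B → go right; I < Q → go left; I < L → go left. Place as left child of L.
Insert K: K > B → go right; K < Q → go left; K < L → go left; K > I → go right. Place as right child of I.
Insert C: C > B → go right; C < Q → go left; C < L → go left; C < I → go left. Place as left child of I.
Insert G: G > B → go right; G < Q → go left; G < L → go left; G < I → go left; G > C → go right. Place as right child of C.
Insert T: T > B → go right; T > Q → go right; T > S → go right. Place as right child of S.
Insert P: P > B → go right; P < Q → go left; P > L → go right. Place as right child of L.
Insert V: V > B → go right; V > Q → go right; V > S → go right; V > T → go right. Place as right child of T.
Insert F: F > B → go right; F < Q → go left; F < L → go left; F < I → go left; F > C → go right; F < G → go left. Place as left child of G.
Insert O: O > B → go right; O < Q → go left; O > L → go right; O < P → go left. Place as left child of P.
Insert J: J > B → go right; J < Q → go left; J < L → go left; J > I → go right; J < K → go left. Place as left child of K.

Delete I (two children — replace with in-order successor).
After deletion, deepest node is F at depth 6.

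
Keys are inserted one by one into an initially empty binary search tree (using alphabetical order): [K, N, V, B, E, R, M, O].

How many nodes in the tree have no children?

K: root
N: right child of K (depth 1)
V: right child of N (depth 2)
B: left child of K (depth 1)
E: right child of B (depth 2)
R: left child of V (depth 3)
M: left child of N (depth 2)
O: left child of R (depth 4)

Leaves: E, M, O — 3 in total.

3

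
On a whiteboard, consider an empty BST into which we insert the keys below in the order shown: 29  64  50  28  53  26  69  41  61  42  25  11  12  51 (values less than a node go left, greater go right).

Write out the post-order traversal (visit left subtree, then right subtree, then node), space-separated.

Insert 29: tree is empty, so 29 becomes the root.
Insert 64: 64 > 29 → go right. Place as right child of 29.
Insert 50: 50 > 29 → go right; 50 < 64 → go left. Place as left child of 64.
Insert 28: 28 < 29 → go left. Place as left child of 29.
Insert 53: 53 > 29 → go right; 53 < 64 → go left; 53 > 50 → go right. Place as right child of 50.
Insert 26: 26 < 29 → go left; 26 < 28 → go left. Place as left child of 28.
Insert 69: 69 > 29 → go right; 69 > 64 → go right. Place as right child of 64.
Insert 41: 41 > 29 → go right; 41 < 64 → go left; 41 < 50 → go left. Place as left child of 50.
Insert 61: 61 > 29 → go right; 61 < 64 → go left; 61 > 50 → go right; 61 > 53 → go right. Place as right child of 53.
Insert 42: 42 > 29 → go right; 42 < 64 → go left; 42 < 50 → go left; 42 > 41 → go right. Place as right child of 41.
Insert 25: 25 < 29 → go left; 25 < 28 → go left; 25 < 26 → go left. Place as left child of 26.
Insert 11: 11 < 29 → go left; 11 < 28 → go left; 11 < 26 → go left; 11 < 25 → go left. Place as left child of 25.
Insert 12: 12 < 29 → go left; 12 < 28 → go left; 12 < 26 → go left; 12 < 25 → go left; 12 > 11 → go right. Place as right child of 11.
Insert 51: 51 > 29 → go right; 51 < 64 → go left; 51 > 50 → go right; 51 < 53 → go left. Place as left child of 53.

12 11 25 26 28 42 41 51 61 53 50 69 64 29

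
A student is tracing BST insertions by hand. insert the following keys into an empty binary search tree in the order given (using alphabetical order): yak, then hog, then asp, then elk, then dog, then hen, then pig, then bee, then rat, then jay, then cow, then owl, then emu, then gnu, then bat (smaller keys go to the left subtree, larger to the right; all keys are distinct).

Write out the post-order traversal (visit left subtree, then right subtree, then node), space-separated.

yak: root
hog: left child of yak (depth 1)
asp: left child of hog (depth 2)
elk: right child of asp (depth 3)
dog: left child of elk (depth 4)
hen: right child of elk (depth 4)
pig: right child of hog (depth 2)
bee: left child of dog (depth 5)
rat: right child of pig (depth 3)
jay: left child of pig (depth 3)
cow: right child of bee (depth 6)
owl: right child of jay (depth 4)
emu: left child of hen (depth 5)
gnu: right child of emu (depth 6)
bat: left child of bee (depth 6)

bat cow bee dog gnu emu hen elk asp owl jay rat pig hog yak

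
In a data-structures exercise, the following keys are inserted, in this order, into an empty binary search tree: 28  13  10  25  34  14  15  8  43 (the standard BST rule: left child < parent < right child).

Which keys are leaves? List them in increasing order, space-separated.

Insert 28: tree is empty, so 28 becomes the root.
Insert 13: 13 < 28 → go left. Place as left child of 28.
Insert 10: 10 < 28 → go left; 10 < 13 → go left. Place as left child of 13.
Insert 25: 25 < 28 → go left; 25 > 13 → go right. Place as right child of 13.
Insert 34: 34 > 28 → go right. Place as right child of 28.
Insert 14: 14 < 28 → go left; 14 > 13 → go right; 14 < 25 → go left. Place as left child of 25.
Insert 15: 15 < 28 → go left; 15 > 13 → go right; 15 < 25 → go left; 15 > 14 → go right. Place as right child of 14.
Insert 8: 8 < 28 → go left; 8 < 13 → go left; 8 < 10 → go left. Place as left child of 10.
Insert 43: 43 > 28 → go right; 43 > 34 → go right. Place as right child of 34.

8 15 43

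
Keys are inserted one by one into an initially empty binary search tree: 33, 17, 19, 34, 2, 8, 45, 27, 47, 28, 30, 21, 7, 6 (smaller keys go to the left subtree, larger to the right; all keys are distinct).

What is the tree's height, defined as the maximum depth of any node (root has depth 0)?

Insert 33: tree is empty, so 33 becomes the root.
Insert 17: 17 < 33 → go left. Place as left child of 33.
Insert 19: 19 < 33 → go left; 19 > 17 → go right. Place as right child of 17.
Insert 34: 34 > 33 → go right. Place as right child of 33.
Insert 2: 2 < 33 → go left; 2 < 17 → go left. Place as left child of 17.
Insert 8: 8 < 33 → go left; 8 < 17 → go left; 8 > 2 → go right. Place as right child of 2.
Insert 45: 45 > 33 → go right; 45 > 34 → go right. Place as right child of 34.
Insert 27: 27 < 33 → go left; 27 > 17 → go right; 27 > 19 → go right. Place as right child of 19.
Insert 47: 47 > 33 → go right; 47 > 34 → go right; 47 > 45 → go right. Place as right child of 45.
Insert 28: 28 < 33 → go left; 28 > 17 → go right; 28 > 19 → go right; 28 > 27 → go right. Place as right child of 27.
Insert 30: 30 < 33 → go left; 30 > 17 → go right; 30 > 19 → go right; 30 > 27 → go right; 30 > 28 → go right. Place as right child of 28.
Insert 21: 21 < 33 → go left; 21 > 17 → go right; 21 > 19 → go right; 21 < 27 → go left. Place as left child of 27.
Insert 7: 7 < 33 → go left; 7 < 17 → go left; 7 > 2 → go right; 7 < 8 → go left. Place as left child of 8.
Insert 6: 6 < 33 → go left; 6 < 17 → go left; 6 > 2 → go right; 6 < 8 → go left; 6 < 7 → go left. Place as left child of 7.

The deepest node is 30 at depth 5.

5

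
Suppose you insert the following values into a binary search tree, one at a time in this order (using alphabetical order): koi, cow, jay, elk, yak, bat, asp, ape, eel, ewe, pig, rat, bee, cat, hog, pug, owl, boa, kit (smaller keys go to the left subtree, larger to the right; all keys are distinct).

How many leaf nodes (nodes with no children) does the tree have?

7

koi: root
cow: left child of koi (depth 1)
jay: right child of cow (depth 2)
elk: left child of jay (depth 3)
yak: right child of koi (depth 1)
bat: left child of cow (depth 2)
asp: left child of bat (depth 3)
ape: left child of asp (depth 4)
eel: left child of elk (depth 4)
ewe: right child of elk (depth 4)
pig: left child of yak (depth 2)
rat: right child of pig (depth 3)
bee: right child of bat (depth 3)
cat: right child of bee (depth 4)
hog: right child of ewe (depth 5)
pug: left child of rat (depth 4)
owl: left child of pig (depth 3)
boa: left child of cat (depth 5)
kit: right child of jay (depth 3)

Leaves: ape, boa, eel, hog, kit, owl, pug — 7 in total.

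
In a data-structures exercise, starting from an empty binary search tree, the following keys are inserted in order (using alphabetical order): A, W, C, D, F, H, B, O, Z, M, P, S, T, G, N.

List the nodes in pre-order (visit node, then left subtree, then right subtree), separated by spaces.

A W C B D F H G O M N P S T Z

A: root
W: right child of A (depth 1)
C: left child of W (depth 2)
D: right child of C (depth 3)
F: right child of D (depth 4)
H: right child of F (depth 5)
B: left child of C (depth 3)
O: right child of H (depth 6)
Z: right child of W (depth 2)
M: left child of O (depth 7)
P: right child of O (depth 7)
S: right child of P (depth 8)
T: right child of S (depth 9)
G: left child of H (depth 6)
N: right child of M (depth 8)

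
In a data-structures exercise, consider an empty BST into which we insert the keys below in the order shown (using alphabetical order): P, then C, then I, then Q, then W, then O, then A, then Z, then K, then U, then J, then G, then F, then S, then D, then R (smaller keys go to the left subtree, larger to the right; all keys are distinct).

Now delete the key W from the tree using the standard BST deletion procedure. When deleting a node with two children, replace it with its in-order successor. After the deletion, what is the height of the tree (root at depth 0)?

P: root
C: left child of P (depth 1)
I: right child of C (depth 2)
Q: right child of P (depth 1)
W: right child of Q (depth 2)
O: right child of I (depth 3)
A: left child of C (depth 2)
Z: right child of W (depth 3)
K: left child of O (depth 4)
U: left child of W (depth 3)
J: left child of K (depth 5)
G: left child of I (depth 3)
F: left child of G (depth 4)
S: left child of U (depth 4)
D: left child of F (depth 5)
R: left child of S (depth 5)

Delete W (two children — replace with in-order successor).
After deletion, deepest node is J at depth 5.

5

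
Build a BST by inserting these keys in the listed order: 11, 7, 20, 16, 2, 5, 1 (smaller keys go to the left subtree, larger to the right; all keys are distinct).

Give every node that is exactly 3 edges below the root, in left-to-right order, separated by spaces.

1 5

Insert 11: tree is empty, so 11 becomes the root.
Insert 7: 7 < 11 → go left. Place as left child of 11.
Insert 20: 20 > 11 → go right. Place as right child of 11.
Insert 16: 16 > 11 → go right; 16 < 20 → go left. Place as left child of 20.
Insert 2: 2 < 11 → go left; 2 < 7 → go left. Place as left child of 7.
Insert 5: 5 < 11 → go left; 5 < 7 → go left; 5 > 2 → go right. Place as right child of 2.
Insert 1: 1 < 11 → go left; 1 < 7 → go left; 1 < 2 → go left. Place as left child of 2.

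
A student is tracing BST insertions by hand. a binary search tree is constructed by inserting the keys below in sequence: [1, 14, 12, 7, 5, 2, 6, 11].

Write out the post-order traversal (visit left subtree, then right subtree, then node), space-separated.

1: root
14: right child of 1 (depth 1)
12: left child of 14 (depth 2)
7: left child of 12 (depth 3)
5: left child of 7 (depth 4)
2: left child of 5 (depth 5)
6: right child of 5 (depth 5)
11: right child of 7 (depth 4)

2 6 5 11 7 12 14 1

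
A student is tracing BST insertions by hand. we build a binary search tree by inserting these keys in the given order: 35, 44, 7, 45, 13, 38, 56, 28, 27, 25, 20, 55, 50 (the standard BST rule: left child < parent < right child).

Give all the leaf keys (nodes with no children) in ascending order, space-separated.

Insert 35: tree is empty, so 35 becomes the root.
Insert 44: 44 > 35 → go right. Place as right child of 35.
Insert 7: 7 < 35 → go left. Place as left child of 35.
Insert 45: 45 > 35 → go right; 45 > 44 → go right. Place as right child of 44.
Insert 13: 13 < 35 → go left; 13 > 7 → go right. Place as right child of 7.
Insert 38: 38 > 35 → go right; 38 < 44 → go left. Place as left child of 44.
Insert 56: 56 > 35 → go right; 56 > 44 → go right; 56 > 45 → go right. Place as right child of 45.
Insert 28: 28 < 35 → go left; 28 > 7 → go right; 28 > 13 → go right. Place as right child of 13.
Insert 27: 27 < 35 → go left; 27 > 7 → go right; 27 > 13 → go right; 27 < 28 → go left. Place as left child of 28.
Insert 25: 25 < 35 → go left; 25 > 7 → go right; 25 > 13 → go right; 25 < 28 → go left; 25 < 27 → go left. Place as left child of 27.
Insert 20: 20 < 35 → go left; 20 > 7 → go right; 20 > 13 → go right; 20 < 28 → go left; 20 < 27 → go left; 20 < 25 → go left. Place as left child of 25.
Insert 55: 55 > 35 → go right; 55 > 44 → go right; 55 > 45 → go right; 55 < 56 → go left. Place as left child of 56.
Insert 50: 50 > 35 → go right; 50 > 44 → go right; 50 > 45 → go right; 50 < 56 → go left; 50 < 55 → go left. Place as left child of 55.

20 38 50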